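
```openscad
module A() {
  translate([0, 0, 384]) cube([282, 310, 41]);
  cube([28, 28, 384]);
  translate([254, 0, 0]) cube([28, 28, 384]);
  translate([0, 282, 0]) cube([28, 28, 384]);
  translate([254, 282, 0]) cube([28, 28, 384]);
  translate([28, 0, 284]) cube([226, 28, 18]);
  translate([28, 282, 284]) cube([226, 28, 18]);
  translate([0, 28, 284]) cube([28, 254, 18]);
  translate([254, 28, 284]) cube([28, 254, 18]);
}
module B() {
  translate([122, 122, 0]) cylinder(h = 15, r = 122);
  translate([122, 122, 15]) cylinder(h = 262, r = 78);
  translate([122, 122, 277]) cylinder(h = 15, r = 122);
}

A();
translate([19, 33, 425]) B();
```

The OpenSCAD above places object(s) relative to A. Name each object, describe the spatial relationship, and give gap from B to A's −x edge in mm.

The spool's min-x is at 19; the stool's min-x is 0; gap = 19 mm.

A is a stool. B is a spool. The spool is on top of the stool, centred. The gap from the spool to the stool's −x edge is 19 mm.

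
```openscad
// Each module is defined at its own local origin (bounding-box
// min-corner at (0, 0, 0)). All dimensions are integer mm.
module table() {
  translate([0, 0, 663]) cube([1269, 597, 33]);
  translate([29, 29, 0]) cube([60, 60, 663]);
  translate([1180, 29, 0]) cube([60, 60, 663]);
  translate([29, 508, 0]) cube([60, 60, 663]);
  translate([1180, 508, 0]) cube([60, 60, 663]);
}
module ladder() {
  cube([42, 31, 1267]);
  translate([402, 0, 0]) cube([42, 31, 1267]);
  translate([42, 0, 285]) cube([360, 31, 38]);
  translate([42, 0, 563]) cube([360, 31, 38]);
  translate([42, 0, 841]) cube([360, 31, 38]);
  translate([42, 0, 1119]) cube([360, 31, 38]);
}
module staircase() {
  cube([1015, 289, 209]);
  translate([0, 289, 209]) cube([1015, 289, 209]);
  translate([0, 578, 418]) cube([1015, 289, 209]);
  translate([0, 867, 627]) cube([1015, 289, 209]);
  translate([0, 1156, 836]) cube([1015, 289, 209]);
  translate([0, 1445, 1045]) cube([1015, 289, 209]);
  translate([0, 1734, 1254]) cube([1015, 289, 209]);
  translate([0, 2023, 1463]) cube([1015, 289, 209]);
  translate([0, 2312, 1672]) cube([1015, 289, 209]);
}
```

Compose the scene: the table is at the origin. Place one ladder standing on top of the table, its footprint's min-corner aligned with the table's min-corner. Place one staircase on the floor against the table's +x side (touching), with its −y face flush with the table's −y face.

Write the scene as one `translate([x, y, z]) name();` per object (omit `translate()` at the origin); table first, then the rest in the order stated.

table();
translate([0, 0, 696]) ladder();
translate([1269, 0, 0]) staircase();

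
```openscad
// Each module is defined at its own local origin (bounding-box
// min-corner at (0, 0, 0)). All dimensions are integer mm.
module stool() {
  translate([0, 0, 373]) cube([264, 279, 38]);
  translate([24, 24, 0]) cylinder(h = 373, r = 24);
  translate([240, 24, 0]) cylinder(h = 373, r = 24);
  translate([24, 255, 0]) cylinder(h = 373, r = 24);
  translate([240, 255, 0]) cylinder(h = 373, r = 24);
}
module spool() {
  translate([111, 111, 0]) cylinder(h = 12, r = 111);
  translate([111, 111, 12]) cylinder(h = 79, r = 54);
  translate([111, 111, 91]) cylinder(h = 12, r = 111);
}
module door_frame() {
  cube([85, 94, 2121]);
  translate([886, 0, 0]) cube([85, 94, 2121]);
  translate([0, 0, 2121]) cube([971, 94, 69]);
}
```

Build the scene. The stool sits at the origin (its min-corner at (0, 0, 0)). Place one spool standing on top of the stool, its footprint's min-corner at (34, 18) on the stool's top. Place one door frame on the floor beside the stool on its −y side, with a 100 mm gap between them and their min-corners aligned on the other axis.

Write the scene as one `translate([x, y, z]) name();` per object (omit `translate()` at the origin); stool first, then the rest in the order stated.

stool();
translate([34, 18, 411]) spool();
translate([0, -194, 0]) door_frame();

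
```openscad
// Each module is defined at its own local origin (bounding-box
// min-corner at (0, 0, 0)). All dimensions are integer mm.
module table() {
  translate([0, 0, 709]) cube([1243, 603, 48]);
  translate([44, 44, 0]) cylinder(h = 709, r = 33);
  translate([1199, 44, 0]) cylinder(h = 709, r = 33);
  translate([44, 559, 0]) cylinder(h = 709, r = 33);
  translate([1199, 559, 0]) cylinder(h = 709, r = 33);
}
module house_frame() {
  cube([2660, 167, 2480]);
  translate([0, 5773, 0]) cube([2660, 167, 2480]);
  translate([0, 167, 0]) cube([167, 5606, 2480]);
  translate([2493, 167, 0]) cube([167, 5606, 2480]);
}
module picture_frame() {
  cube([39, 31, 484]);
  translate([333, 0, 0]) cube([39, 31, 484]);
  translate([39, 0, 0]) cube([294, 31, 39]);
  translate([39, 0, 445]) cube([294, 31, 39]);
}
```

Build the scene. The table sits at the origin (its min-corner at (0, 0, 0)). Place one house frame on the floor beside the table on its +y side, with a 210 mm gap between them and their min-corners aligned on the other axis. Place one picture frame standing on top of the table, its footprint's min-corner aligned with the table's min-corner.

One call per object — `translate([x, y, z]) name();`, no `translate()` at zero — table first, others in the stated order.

table();
translate([0, 813, 0]) house_frame();
translate([0, 0, 757]) picture_frame();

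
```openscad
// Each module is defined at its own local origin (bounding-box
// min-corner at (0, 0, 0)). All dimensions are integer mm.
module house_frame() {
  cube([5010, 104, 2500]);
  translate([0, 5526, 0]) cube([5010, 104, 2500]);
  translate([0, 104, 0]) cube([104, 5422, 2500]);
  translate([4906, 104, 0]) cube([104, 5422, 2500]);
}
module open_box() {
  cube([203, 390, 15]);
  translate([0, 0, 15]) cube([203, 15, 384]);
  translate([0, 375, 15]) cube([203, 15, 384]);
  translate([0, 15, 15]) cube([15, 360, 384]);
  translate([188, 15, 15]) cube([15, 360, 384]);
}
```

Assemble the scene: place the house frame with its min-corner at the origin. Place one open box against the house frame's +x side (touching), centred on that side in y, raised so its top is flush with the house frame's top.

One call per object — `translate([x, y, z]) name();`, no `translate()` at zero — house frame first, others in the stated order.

house_frame();
translate([5010, 2620, 2101]) open_box();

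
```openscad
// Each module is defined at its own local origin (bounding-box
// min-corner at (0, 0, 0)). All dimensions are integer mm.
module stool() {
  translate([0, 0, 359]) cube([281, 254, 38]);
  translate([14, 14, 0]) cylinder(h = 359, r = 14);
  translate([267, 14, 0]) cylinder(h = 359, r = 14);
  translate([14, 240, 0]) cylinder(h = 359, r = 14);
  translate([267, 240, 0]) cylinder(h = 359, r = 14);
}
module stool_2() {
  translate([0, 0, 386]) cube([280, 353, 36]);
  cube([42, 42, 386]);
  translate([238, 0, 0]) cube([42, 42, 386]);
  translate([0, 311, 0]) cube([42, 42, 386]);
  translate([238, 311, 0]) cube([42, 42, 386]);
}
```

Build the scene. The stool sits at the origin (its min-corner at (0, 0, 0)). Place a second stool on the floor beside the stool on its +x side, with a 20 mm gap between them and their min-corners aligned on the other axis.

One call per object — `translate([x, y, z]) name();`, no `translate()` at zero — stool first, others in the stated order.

stool();
translate([301, 0, 0]) stool_2();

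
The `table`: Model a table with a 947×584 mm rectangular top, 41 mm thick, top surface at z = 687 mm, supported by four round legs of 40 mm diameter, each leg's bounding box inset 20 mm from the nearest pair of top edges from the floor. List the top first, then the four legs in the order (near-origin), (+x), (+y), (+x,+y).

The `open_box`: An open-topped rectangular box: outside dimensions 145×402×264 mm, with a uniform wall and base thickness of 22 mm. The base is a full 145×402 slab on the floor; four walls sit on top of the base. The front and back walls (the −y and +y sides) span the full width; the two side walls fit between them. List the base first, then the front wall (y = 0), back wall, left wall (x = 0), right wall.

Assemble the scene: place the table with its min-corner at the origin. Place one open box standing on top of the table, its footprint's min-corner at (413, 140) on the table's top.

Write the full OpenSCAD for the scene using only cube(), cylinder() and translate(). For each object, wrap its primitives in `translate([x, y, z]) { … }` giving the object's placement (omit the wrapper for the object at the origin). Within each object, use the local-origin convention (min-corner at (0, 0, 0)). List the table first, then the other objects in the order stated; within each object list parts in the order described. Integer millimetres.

translate([0, 0, 646]) cube([947, 584, 41]);
translate([40, 40, 0]) cylinder(h = 646, r = 20);
translate([907, 40, 0]) cylinder(h = 646, r = 20);
translate([40, 544, 0]) cylinder(h = 646, r = 20);
translate([907, 544, 0]) cylinder(h = 646, r = 20);
translate([413, 140, 687]) {
  cube([145, 402, 22]);
  translate([0, 0, 22]) cube([145, 22, 242]);
  translate([0, 380, 22]) cube([145, 22, 242]);
  translate([0, 22, 22]) cube([22, 358, 242]);
  translate([123, 22, 22]) cube([22, 358, 242]);
}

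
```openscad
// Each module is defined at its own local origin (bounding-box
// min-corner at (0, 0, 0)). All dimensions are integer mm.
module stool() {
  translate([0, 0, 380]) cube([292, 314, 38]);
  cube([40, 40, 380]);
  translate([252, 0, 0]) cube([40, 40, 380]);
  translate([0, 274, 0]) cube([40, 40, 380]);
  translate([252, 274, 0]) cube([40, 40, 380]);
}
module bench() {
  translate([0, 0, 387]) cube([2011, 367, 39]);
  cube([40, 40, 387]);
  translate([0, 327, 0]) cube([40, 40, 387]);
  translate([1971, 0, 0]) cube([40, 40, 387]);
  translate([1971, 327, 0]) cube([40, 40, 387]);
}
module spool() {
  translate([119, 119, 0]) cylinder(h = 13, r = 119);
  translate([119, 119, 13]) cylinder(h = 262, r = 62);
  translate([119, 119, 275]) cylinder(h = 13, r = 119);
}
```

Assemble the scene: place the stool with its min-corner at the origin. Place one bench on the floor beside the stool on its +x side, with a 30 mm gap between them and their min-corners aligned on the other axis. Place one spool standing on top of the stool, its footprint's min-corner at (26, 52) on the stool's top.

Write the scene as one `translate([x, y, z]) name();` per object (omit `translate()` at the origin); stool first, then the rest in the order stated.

stool();
translate([322, 0, 0]) bench();
translate([26, 52, 418]) spool();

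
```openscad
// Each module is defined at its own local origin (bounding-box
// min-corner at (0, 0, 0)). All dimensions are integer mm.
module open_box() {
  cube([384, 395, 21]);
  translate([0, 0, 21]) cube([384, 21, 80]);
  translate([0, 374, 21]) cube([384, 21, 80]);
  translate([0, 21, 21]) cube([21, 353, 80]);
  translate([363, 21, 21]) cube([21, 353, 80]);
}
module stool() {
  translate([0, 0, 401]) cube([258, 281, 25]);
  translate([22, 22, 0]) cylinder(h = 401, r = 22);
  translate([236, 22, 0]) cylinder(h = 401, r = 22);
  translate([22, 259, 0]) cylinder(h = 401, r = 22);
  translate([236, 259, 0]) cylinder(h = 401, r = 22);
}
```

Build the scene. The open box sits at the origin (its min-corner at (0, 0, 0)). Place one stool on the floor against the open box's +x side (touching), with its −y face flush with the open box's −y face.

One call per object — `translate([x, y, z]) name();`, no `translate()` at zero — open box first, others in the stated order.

open_box();
translate([384, 0, 0]) stool();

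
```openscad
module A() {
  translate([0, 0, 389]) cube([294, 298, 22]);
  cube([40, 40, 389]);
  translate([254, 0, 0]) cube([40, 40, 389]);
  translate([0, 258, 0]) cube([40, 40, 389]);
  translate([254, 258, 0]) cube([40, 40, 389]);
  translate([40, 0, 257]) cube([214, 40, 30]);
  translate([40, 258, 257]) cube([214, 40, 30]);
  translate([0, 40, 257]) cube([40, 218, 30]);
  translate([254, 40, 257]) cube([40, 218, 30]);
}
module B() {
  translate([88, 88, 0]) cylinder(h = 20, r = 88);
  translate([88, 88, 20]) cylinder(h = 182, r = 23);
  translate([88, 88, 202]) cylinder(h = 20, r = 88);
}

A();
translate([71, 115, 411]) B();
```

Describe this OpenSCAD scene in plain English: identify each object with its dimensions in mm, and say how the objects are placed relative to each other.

A is a simple wooden stool: a rectangular seat 294 mm (x) by 298 mm (y), 22 mm thick, top face at z = 411 mm, on four square legs, each 40×40 mm in cross-section. The legs rest on z = 0, each flush with a corner of the seat. Four stretchers, 40 mm wide and 30 mm tall, connect adjacent legs with their undersides at z = 257 mm, each running between the inner faces of the legs it joins and aligned with the legs' outer faces on the other axis.

B is a spool: two coaxial disc flanges of radius 88 mm and thickness 20 mm, joined by a core cylinder of radius 23 mm and height 182 mm. The lower flange rests on z = 0 and the three cylinders share a vertical axis.

The spool is on top of the stool.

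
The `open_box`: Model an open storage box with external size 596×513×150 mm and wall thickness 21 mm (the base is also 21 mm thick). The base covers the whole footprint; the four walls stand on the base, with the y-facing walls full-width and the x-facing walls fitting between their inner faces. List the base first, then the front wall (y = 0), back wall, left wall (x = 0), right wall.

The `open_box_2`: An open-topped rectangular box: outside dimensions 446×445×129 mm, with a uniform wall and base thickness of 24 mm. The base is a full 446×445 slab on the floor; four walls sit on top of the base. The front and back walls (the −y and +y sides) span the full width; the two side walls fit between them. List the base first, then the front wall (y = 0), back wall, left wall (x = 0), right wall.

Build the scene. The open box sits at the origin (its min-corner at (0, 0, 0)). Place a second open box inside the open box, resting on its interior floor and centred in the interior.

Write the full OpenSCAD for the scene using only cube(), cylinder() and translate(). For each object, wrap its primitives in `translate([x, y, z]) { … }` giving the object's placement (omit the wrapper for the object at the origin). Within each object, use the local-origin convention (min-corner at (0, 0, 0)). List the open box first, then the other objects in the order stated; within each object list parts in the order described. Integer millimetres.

cube([596, 513, 21]);
translate([0, 0, 21]) cube([596, 21, 129]);
translate([0, 492, 21]) cube([596, 21, 129]);
translate([0, 21, 21]) cube([21, 471, 129]);
translate([575, 21, 21]) cube([21, 471, 129]);
translate([75, 34, 21]) {
  cube([446, 445, 24]);
  translate([0, 0, 24]) cube([446, 24, 105]);
  translate([0, 421, 24]) cube([446, 24, 105]);
  translate([0, 24, 24]) cube([24, 397, 105]);
  translate([422, 24, 24]) cube([24, 397, 105]);
}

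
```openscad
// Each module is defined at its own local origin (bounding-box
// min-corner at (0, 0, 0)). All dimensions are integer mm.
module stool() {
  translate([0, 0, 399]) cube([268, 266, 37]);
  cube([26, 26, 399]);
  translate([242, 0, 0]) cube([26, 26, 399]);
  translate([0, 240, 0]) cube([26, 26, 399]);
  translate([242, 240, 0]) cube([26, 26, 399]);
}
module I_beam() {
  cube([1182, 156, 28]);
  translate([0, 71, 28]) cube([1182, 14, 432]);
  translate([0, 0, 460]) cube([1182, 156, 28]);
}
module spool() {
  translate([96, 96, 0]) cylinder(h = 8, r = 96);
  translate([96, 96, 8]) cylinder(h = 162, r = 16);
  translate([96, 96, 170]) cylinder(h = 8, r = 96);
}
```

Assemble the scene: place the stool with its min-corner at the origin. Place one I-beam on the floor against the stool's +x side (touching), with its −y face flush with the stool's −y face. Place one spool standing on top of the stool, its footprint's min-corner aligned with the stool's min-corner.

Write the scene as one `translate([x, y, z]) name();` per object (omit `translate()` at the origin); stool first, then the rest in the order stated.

stool();
translate([268, 0, 0]) I_beam();
translate([0, 0, 436]) spool();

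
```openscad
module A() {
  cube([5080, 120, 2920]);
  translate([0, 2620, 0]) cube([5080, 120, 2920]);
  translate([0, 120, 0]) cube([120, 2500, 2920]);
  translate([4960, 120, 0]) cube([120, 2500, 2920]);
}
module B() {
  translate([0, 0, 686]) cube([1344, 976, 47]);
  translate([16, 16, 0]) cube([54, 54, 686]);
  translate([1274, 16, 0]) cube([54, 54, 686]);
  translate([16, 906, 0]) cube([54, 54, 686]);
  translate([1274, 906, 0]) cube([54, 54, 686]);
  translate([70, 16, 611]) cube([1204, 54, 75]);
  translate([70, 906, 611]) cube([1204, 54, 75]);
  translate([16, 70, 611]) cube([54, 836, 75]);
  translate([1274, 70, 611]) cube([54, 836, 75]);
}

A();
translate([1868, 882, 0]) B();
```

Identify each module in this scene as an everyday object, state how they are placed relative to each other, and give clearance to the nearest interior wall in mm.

Clearances: x = 1748, y = 762; minimum 762 mm.

A is a house frame. B is a table. The table sits inside the house frame, centred. The clearance to the nearest interior wall is 762 mm.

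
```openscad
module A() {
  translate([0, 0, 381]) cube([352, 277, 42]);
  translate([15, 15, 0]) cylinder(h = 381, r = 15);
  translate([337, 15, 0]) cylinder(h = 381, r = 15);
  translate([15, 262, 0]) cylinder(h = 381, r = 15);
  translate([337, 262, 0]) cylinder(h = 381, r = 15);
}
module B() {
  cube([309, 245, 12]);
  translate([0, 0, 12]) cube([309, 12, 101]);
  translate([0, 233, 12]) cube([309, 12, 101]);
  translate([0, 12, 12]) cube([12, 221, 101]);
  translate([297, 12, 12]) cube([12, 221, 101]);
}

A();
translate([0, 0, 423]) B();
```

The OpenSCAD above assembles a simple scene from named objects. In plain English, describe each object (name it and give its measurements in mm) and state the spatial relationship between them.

A is a simple wooden stool: a rectangular seat 352 mm (x) by 277 mm (y), 42 mm thick, top face at z = 423 mm, on four round legs, each 30 mm in diameter. The legs rest on z = 0, each leg's axis is inset half a diameter from the nearest pair of seat edges (so the leg's bounding box is flush with the corner).

B is an open-topped rectangular box: outside dimensions 309×245×113 mm, with a uniform wall and base thickness of 12 mm. The base is a full 309×245 slab on the floor; four walls sit on top of the base. The front and back walls (the −y and +y sides) span the full width; the two side walls fit between them.

The open box is on top of the stool.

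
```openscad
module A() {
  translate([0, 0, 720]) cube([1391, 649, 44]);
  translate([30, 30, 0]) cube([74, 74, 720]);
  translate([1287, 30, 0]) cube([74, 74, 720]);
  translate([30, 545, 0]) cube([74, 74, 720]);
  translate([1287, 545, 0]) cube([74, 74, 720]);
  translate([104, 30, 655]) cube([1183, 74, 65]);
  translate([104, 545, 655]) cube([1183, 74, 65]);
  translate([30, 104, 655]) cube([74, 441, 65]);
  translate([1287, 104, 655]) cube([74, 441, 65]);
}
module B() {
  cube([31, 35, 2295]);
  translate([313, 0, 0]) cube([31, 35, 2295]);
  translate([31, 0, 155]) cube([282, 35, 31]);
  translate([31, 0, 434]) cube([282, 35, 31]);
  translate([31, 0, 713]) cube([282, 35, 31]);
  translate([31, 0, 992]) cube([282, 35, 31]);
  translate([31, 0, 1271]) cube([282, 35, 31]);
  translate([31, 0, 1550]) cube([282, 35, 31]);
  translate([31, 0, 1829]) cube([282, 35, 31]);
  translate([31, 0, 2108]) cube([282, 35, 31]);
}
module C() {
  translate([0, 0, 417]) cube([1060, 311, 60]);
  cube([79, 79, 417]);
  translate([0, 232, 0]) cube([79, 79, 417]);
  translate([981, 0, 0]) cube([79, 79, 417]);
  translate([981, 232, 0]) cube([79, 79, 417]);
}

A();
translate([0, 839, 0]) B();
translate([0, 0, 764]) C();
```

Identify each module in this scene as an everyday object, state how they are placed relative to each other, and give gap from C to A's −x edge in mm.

A is a table. B is a ladder. C is a bench. The ladder is on the floor beside the table on its +y side. The bench is on top of the table. The gap from the bench to the table's −x edge is 0 mm.

The bench's min-x is at 0; the table's min-x is 0; gap = 0 mm.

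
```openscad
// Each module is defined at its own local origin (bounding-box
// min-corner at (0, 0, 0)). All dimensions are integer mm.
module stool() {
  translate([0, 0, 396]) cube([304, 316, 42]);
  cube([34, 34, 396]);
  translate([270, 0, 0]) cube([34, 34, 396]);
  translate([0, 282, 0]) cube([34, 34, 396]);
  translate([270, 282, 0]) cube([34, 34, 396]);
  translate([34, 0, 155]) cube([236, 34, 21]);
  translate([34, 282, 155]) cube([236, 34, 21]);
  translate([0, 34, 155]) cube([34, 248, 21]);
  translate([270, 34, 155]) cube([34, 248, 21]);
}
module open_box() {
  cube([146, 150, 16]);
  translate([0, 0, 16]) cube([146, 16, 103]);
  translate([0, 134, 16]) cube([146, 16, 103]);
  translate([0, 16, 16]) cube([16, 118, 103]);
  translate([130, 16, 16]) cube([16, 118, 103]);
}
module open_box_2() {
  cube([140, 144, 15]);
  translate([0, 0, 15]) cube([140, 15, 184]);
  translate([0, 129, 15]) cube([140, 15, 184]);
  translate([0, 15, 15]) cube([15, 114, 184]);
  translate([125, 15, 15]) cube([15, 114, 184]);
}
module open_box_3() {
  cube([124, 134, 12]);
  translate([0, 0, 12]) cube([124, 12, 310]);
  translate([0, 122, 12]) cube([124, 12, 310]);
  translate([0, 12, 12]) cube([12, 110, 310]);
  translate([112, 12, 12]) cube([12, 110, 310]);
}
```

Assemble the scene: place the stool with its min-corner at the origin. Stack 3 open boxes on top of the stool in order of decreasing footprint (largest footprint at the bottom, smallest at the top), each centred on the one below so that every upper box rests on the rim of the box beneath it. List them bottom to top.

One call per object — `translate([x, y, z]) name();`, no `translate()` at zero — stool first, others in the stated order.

stool();
translate([79, 83, 438]) open_box();
translate([82, 86, 557]) open_box_2();
translate([90, 91, 756]) open_box_3();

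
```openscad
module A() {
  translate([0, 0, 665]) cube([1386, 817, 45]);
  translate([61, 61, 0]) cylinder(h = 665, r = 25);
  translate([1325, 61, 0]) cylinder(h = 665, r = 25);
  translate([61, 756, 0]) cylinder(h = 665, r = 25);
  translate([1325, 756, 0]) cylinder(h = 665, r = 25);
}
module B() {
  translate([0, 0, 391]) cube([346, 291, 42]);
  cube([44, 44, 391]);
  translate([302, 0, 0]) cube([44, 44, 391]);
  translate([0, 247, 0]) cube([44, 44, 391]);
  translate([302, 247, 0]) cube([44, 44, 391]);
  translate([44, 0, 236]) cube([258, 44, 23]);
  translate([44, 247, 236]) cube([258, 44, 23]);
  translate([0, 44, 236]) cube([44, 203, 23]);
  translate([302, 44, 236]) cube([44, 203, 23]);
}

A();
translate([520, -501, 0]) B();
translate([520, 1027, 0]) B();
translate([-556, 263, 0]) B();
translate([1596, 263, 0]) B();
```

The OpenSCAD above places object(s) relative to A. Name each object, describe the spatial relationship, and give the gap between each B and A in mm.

A is a table. B is a stool. Four stools sit around the table at the −y, +y, −x, +x sides. The gap between each stool and the table is 210 mm.

Each stool's nearest face is 210 mm from the table's bounding box.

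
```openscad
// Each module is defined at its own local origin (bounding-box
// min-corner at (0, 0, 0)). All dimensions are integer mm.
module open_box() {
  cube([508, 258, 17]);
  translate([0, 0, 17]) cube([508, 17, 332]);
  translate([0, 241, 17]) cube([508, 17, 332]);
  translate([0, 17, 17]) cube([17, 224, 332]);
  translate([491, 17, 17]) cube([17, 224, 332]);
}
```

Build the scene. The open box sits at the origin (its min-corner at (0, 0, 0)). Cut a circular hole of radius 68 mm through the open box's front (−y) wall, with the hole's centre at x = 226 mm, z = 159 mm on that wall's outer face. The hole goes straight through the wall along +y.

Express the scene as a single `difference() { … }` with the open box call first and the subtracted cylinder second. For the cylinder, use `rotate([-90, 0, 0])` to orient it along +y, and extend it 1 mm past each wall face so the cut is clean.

difference() {
  open_box();
  translate([226, -1, 159]) rotate([-90, 0, 0]) cylinder(h = 19, r = 68);
}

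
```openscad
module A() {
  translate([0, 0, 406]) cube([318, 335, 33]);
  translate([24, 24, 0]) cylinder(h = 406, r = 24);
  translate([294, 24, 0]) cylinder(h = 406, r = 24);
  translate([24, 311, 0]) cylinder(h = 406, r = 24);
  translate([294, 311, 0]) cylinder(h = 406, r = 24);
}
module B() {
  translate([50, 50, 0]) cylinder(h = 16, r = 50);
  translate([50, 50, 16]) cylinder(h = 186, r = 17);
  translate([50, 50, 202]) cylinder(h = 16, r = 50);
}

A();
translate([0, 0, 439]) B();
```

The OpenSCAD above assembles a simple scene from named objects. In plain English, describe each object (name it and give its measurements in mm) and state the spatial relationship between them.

A is a four-legged stool. The seat is 318×335 mm, 33 mm thick, top at z = 439 mm. It stands on four round legs, each 48 mm in diameter, from z = 0 to the seat underside, each leg's axis is inset half a diameter from the nearest pair of seat edges (so the leg's bounding box is flush with the corner).

B is a spool: two coaxial disc flanges of radius 50 mm and thickness 16 mm, joined by a core cylinder of radius 17 mm and height 186 mm. The lower flange rests on z = 0 and the three cylinders share a vertical axis.

The spool is on top of the stool.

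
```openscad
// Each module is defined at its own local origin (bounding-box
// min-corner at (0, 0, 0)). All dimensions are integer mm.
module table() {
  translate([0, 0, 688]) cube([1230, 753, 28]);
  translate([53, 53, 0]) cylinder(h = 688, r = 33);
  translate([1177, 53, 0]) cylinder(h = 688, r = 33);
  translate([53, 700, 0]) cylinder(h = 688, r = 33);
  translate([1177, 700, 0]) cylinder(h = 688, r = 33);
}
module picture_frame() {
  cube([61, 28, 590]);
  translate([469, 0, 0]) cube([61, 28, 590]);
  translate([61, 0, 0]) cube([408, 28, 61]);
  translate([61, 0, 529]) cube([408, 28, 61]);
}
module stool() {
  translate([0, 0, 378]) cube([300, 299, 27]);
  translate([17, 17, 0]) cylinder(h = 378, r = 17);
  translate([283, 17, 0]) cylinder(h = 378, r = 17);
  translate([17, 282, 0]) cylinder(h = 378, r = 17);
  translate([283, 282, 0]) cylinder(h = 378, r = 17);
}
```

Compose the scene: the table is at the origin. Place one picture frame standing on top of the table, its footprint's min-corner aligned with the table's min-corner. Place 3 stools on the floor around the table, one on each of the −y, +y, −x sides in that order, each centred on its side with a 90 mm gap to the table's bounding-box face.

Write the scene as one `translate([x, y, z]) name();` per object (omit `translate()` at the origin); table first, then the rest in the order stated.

table();
translate([0, 0, 716]) picture_frame();
translate([465, -389, 0]) stool();
translate([465, 843, 0]) stool();
translate([-390, 227, 0]) stool();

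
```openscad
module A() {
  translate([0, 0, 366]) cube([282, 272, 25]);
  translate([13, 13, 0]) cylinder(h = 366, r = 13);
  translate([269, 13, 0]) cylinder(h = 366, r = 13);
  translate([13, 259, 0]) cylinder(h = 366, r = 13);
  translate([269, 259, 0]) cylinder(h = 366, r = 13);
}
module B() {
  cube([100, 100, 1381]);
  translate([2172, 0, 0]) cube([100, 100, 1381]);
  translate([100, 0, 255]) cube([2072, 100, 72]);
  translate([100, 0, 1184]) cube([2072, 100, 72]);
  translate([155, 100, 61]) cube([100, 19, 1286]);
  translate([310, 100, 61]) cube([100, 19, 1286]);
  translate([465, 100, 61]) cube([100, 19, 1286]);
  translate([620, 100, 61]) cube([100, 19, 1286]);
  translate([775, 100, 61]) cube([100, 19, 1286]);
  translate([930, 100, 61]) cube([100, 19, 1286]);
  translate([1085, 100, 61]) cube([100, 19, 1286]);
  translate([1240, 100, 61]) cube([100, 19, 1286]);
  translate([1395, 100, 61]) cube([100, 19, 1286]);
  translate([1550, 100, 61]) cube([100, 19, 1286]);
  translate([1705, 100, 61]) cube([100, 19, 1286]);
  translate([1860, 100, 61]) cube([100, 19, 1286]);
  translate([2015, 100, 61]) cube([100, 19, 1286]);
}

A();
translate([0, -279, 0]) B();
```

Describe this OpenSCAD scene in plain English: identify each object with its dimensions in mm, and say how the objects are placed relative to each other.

A is a simple wooden stool: a rectangular seat 282 mm (x) by 272 mm (y), 25 mm thick, top face at z = 391 mm, on four round legs, each 26 mm in diameter. The legs rest on z = 0, each leg's axis is inset half a diameter from the nearest pair of seat edges (so the leg's bounding box is flush with the corner).

B is a fence section. Two 100×100 mm posts, 1381 mm tall, stand on the floor with a clear span of 2072 mm between their inner faces. Two horizontal rails of 100×72 mm section span the gap between the posts with their undersides at z = 255 mm and z = 1184 mm, flush with the posts' −y face. 13 pickets, each 100 mm wide, 19 mm thick and 1286 mm tall, are fixed to the +y face of the rails with their bottoms at z = 61 mm, evenly spaced across the span with equal gaps (rounded down to the nearest mm) at the −x end and between each pair — any rounding remainder accumulates at the +x end.

The fence section is on the floor beside the stool on its −y side.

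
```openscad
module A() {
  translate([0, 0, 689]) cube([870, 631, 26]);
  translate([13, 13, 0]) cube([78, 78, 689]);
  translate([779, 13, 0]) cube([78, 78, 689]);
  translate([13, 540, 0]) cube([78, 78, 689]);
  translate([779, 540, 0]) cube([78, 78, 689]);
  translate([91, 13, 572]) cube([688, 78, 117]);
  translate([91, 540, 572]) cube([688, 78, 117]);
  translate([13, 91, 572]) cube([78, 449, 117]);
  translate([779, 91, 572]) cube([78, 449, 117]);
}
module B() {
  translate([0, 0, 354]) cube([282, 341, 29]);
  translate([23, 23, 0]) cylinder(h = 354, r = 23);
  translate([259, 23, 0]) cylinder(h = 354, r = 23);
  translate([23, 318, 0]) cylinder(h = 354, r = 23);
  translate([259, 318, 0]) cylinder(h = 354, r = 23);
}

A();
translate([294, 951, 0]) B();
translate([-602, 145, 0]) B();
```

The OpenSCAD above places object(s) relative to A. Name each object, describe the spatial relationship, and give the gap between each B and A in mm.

A is a table. B is a stool. Two stools sit around the table at the +y, −x sides. The gap between each stool and the table is 320 mm.

Each stool's nearest face is 320 mm from the table's bounding box.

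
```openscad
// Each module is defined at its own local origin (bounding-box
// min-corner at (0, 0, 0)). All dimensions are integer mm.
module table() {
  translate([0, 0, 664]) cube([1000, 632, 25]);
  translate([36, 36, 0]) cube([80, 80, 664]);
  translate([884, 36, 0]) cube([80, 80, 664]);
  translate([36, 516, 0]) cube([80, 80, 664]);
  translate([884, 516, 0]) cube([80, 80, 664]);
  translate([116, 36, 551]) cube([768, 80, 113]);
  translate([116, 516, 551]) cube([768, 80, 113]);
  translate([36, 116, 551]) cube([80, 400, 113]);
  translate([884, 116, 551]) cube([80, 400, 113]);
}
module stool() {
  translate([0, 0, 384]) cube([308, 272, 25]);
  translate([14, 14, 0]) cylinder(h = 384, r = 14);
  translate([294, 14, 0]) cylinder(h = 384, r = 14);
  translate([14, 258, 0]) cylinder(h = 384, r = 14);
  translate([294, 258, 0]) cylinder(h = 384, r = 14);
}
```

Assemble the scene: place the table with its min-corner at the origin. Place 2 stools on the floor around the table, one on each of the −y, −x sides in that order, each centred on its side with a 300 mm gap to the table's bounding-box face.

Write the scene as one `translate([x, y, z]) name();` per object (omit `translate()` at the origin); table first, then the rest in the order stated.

table();
translate([346, -572, 0]) stool();
translate([-608, 180, 0]) stool();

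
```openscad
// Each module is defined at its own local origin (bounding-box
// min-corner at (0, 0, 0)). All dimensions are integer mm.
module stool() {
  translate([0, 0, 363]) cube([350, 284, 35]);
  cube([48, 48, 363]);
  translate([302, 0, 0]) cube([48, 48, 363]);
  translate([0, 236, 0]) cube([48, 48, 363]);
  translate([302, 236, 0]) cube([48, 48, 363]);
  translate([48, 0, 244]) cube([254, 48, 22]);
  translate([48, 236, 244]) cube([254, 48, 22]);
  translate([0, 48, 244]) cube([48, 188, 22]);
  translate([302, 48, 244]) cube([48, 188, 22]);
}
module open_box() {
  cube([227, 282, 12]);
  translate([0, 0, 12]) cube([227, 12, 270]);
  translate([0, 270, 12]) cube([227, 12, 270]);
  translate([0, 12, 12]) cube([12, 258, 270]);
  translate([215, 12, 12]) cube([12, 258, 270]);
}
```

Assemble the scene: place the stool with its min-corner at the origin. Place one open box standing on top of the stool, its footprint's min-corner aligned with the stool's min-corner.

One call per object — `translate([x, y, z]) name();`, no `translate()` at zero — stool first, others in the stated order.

stool();
translate([0, 0, 398]) open_box();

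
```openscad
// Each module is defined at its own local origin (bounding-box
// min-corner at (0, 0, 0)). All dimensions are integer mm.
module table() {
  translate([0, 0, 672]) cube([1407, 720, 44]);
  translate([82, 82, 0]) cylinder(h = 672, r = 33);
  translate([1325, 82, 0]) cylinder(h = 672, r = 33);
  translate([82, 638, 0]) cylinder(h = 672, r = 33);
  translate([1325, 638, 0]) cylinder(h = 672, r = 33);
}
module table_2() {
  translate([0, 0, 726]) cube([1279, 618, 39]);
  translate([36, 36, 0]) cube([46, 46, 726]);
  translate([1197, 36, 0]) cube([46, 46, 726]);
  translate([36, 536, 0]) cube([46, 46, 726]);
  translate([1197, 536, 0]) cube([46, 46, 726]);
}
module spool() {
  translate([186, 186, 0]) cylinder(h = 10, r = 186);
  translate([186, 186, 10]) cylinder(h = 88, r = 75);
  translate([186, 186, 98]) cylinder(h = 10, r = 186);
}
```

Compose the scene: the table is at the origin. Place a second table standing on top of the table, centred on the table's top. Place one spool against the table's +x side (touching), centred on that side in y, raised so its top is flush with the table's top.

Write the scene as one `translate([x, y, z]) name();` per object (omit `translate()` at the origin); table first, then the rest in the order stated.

table();
translate([64, 51, 716]) table_2();
translate([1407, 174, 608]) spool();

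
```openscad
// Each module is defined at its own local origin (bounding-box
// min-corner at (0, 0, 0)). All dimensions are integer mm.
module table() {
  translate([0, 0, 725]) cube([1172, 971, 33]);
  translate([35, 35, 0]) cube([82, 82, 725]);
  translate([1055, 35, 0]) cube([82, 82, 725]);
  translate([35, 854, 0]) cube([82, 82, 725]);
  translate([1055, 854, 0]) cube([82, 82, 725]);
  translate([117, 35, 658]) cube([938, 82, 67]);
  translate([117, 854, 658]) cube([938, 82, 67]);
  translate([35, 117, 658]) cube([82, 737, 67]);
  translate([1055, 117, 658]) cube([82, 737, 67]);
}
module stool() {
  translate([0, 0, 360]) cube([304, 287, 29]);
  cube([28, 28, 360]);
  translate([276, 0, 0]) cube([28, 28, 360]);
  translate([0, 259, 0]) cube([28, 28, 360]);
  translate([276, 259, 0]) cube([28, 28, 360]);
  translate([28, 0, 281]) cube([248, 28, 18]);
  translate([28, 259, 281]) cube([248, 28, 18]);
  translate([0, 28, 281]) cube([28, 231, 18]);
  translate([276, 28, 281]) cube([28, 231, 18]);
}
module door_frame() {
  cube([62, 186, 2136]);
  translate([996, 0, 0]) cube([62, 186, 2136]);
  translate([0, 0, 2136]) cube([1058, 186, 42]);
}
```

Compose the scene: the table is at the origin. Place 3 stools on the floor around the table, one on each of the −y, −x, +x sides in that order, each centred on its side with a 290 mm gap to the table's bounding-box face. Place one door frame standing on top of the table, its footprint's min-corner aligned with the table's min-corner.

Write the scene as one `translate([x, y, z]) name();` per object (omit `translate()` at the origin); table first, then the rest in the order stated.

table();
translate([434, -577, 0]) stool();
translate([-594, 342, 0]) stool();
translate([1462, 342, 0]) stool();
translate([0, 0, 758]) door_frame();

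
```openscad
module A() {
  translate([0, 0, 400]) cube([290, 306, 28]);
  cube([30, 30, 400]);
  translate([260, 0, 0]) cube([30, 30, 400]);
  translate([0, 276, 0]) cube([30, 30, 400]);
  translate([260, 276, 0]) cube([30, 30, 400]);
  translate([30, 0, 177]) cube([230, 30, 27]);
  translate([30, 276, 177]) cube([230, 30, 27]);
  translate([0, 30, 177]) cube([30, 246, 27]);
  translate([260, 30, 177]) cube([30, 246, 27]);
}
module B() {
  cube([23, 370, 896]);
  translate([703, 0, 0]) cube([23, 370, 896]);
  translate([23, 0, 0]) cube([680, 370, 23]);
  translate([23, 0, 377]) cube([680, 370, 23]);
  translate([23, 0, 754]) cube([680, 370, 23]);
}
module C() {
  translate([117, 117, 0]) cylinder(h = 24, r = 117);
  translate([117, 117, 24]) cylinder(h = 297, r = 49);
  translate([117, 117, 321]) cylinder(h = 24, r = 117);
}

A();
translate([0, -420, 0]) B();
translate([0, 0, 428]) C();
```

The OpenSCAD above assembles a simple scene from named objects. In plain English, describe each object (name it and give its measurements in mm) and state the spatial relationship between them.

A is a four-legged stool. The seat is 290×306 mm, 28 mm thick, top at z = 428 mm. It stands on four square legs, each 30×30 mm in cross-section, from z = 0 to the seat underside, each flush with a corner of the seat. Four stretchers, 30 mm wide and 27 mm tall, connect adjacent legs with their undersides at z = 177 mm, each running between the inner faces of the legs it joins and aligned with the legs' outer faces on the other axis.

B is an open bookshelf. Two side panels, each 23 mm thick, 370 mm deep and 896 mm tall, stand 726 mm apart (outside-to-outside). Between them sit 3 shelves, each 23 mm thick and 370 mm deep, spanning the full gap between the sides. The bottom shelf rests on the floor (its underside at z = 0) and the clear gap between one shelf's top and the next shelf's underside is 354 mm.

C is a spool: two coaxial disc flanges of radius 117 mm and thickness 24 mm, joined by a core cylinder of radius 49 mm and height 297 mm. The lower flange rests on z = 0 and the three cylinders share a vertical axis.

The bookshelf is on the floor beside the stool on its −y side. The spool is on top of the stool.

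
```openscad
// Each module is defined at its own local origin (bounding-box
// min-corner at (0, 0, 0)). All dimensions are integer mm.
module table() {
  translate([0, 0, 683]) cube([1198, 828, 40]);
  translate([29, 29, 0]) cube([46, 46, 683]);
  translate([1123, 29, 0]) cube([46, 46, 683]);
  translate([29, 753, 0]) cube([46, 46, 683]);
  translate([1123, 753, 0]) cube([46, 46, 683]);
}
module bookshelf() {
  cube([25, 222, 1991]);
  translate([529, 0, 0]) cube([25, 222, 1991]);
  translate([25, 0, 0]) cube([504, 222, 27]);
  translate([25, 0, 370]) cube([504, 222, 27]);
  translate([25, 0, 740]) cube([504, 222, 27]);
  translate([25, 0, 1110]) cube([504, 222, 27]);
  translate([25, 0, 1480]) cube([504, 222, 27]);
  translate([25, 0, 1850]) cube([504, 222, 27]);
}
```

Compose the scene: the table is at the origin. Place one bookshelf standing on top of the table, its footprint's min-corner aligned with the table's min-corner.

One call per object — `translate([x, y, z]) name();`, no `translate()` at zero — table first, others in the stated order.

table();
translate([0, 0, 723]) bookshelf();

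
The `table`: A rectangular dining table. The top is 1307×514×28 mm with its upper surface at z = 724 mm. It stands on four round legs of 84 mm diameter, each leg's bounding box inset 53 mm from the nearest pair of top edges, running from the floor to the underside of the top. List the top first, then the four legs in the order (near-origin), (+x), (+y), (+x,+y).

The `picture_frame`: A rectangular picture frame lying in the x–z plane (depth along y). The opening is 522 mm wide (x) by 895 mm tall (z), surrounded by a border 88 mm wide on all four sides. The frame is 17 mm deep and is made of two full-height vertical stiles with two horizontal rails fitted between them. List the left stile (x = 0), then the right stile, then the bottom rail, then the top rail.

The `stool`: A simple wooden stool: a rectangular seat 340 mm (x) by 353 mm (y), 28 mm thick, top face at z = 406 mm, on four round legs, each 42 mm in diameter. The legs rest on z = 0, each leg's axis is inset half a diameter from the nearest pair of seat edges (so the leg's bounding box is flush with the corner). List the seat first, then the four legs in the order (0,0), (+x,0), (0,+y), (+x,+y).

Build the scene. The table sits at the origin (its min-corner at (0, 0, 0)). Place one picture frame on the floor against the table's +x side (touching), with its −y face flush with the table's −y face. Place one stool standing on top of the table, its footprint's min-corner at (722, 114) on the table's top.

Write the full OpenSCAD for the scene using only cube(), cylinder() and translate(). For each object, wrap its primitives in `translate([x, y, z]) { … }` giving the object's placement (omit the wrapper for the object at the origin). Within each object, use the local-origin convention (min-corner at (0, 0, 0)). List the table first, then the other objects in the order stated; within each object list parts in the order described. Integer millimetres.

translate([0, 0, 696]) cube([1307, 514, 28]);
translate([95, 95, 0]) cylinder(h = 696, r = 42);
translate([1212, 95, 0]) cylinder(h = 696, r = 42);
translate([95, 419, 0]) cylinder(h = 696, r = 42);
translate([1212, 419, 0]) cylinder(h = 696, r = 42);
translate([1307, 0, 0]) {
  cube([88, 17, 1071]);
  translate([610, 0, 0]) cube([88, 17, 1071]);
  translate([88, 0, 0]) cube([522, 17, 88]);
  translate([88, 0, 983]) cube([522, 17, 88]);
}
translate([722, 114, 724]) {
  translate([0, 0, 378]) cube([340, 353, 28]);
  translate([21, 21, 0]) cylinder(h = 378, r = 21);
  translate([319, 21, 0]) cylinder(h = 378, r = 21);
  translate([21, 332, 0]) cylinder(h = 378, r = 21);
  translate([319, 332, 0]) cylinder(h = 378, r = 21);
}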